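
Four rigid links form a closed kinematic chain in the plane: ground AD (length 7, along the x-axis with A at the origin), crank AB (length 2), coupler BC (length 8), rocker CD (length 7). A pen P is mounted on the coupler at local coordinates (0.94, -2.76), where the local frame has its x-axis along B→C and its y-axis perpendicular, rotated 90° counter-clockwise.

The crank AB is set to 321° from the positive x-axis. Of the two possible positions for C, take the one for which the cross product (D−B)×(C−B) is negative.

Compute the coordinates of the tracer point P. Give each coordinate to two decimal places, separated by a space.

0.23 -3.86

A=(0,0), D=(7.00,0)
B = A + 2.00·(cos321°, sin321°) = (1.5543, -1.2586)
|BD| = 5.5893
circle(B,8.00) ∩ circle(D,7.00): a=4.1365, h=6.8476
  candidates: C₊=(4.0425,6.3446) cross=38.273; C₋=(7.1265,-6.9989) cross=-38.273
  mode - wants cross < 0 → take C=(7.1265,-6.9989) (cross=-38.273)
ex = (C−B)/|BC| = (0.6965,-0.7175); ey = (0.7175,0.6965)
P = B + 0.94·ex + -2.76·ey = (0.2287,-3.8555)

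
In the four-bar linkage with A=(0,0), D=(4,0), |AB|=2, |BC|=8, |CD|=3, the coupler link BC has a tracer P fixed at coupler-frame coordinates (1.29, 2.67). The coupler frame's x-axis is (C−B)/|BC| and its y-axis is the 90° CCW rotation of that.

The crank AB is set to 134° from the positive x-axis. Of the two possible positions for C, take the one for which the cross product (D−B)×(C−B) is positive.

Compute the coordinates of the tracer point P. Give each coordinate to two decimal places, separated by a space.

A=(0,0), D=(4.00,0)
B = A + 2.00·(cos134°, sin134°) = (-1.3893, 1.4387)
|BD| = 5.5780
circle(B,8.00) ∩ circle(D,3.00): a=7.7191, h=2.1014
  candidates: C₊=(6.6106,1.4781) cross=11.722; C₋=(5.5266,-2.5825) cross=-11.722
  mode + wants cross > 0 → take C=(6.6106,1.4781) (cross=11.722)
ex = (C−B)/|BC| = (1.0000,0.0049); ey = (-0.0049,1.0000)
P = B + 1.29·ex + 2.67·ey = (-0.1125,4.1150)

-0.11 4.12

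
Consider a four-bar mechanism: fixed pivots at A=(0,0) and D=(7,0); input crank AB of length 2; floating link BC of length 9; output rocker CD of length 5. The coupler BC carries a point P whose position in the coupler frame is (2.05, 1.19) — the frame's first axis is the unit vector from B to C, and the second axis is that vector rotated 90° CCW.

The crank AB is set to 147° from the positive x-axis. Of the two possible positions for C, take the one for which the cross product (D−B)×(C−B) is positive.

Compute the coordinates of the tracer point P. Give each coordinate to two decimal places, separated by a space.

-0.34 3.05

A=(0,0), D=(7.00,0)
B = A + 2.00·(cos147°, sin147°) = (-1.6773, 1.0893)
|BD| = 8.7454
circle(B,9.00) ∩ circle(D,5.00): a=7.5744, h=4.8609
  candidates: C₊=(6.4435,4.9689) cross=42.511; C₋=(5.2326,-4.6772) cross=-42.511
  mode + wants cross > 0 → take C=(6.4435,4.9689) (cross=42.511)
ex = (C−B)/|BC| = (0.9023,0.4311); ey = (-0.4311,0.9023)
P = B + 2.05·ex + 1.19·ey = (-0.3406,3.0467)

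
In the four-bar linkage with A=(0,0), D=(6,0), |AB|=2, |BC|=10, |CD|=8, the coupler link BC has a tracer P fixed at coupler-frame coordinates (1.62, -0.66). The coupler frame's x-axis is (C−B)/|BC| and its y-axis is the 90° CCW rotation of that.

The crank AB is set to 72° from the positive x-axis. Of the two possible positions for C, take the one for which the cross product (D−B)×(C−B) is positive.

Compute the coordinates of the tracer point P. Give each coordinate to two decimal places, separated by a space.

2.33 2.25

A=(0,0), D=(6.00,0)
B = A + 2.00·(cos72°, sin72°) = (0.6180, 1.9021)
|BD| = 5.7082
circle(B,10.00) ∩ circle(D,8.00): a=6.0075, h=7.9944
  candidates: C₊=(8.9461,7.4378) cross=45.634; C₋=(3.6182,-7.6372) cross=-45.634
  mode + wants cross > 0 → take C=(8.9461,7.4378) (cross=45.634)
ex = (C−B)/|BC| = (0.8328,0.5536); ey = (-0.5536,0.8328)
P = B + 1.62·ex + -0.66·ey = (2.3325,2.2492)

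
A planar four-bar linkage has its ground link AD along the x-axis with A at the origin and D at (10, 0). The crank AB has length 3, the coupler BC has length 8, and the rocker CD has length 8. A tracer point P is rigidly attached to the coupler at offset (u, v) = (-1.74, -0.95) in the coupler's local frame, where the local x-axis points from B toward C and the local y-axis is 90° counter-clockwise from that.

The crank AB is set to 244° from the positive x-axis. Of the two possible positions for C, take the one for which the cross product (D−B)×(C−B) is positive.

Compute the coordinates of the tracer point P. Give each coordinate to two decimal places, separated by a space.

A=(0,0), D=(10.00,0)
B = A + 3.00·(cos244°, sin244°) = (-1.3151, -2.6964)
|BD| = 11.6320
circle(B,8.00) ∩ circle(D,8.00): a=5.8160, h=5.4931
  candidates: C₊=(3.0691,3.9953) cross=63.896; C₋=(5.6158,-6.6917) cross=-63.896
  mode + wants cross > 0 → take C=(3.0691,3.9953) (cross=63.896)
ex = (C−B)/|BC| = (0.5480,0.8365); ey = (-0.8365,0.5480)
P = B + -1.74·ex + -0.95·ey = (-1.4740,-4.6724)

-1.47 -4.67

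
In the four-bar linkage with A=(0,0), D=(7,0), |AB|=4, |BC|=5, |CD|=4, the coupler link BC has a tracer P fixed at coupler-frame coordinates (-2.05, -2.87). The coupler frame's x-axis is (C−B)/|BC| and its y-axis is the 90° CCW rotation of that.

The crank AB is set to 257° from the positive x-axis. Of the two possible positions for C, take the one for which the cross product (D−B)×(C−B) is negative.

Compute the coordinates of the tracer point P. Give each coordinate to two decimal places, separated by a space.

A=(0,0), D=(7.00,0)
B = A + 4.00·(cos257°, sin257°) = (-0.8998, -3.8975)
|BD| = 8.8089
circle(B,5.00) ∩ circle(D,4.00): a=4.9153, h=0.9164
  candidates: C₊=(3.1028,-0.9009) cross=8.072; C₋=(3.9137,-2.5445) cross=-8.072
  mode - wants cross < 0 → take C=(3.9137,-2.5445) (cross=-8.072)
ex = (C−B)/|BC| = (0.9627,0.2706); ey = (-0.2706,0.9627)
P = B + -2.05·ex + -2.87·ey = (-2.0967,-7.2151)

-2.10 -7.22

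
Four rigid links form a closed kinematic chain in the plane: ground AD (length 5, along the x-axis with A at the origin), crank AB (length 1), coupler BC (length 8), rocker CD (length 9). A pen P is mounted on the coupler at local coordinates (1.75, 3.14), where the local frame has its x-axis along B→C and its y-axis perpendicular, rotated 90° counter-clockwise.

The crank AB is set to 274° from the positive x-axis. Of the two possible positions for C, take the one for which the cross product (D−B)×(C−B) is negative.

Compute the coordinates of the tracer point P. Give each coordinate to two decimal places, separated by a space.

A=(0,0), D=(5.00,0)
B = A + 1.00·(cos274°, sin274°) = (0.0698, -0.9976)
|BD| = 5.0302
circle(B,8.00) ∩ circle(D,9.00): a=0.8253, h=7.9573
  candidates: C₊=(-0.6994,6.9654) cross=40.027; C₋=(2.4567,-8.6332) cross=-40.027
  mode - wants cross < 0 → take C=(2.4567,-8.6332) (cross=-40.027)
ex = (C−B)/|BC| = (0.2984,-0.9545); ey = (0.9545,0.2984)
P = B + 1.75·ex + 3.14·ey = (3.5889,-1.7310)

3.59 -1.73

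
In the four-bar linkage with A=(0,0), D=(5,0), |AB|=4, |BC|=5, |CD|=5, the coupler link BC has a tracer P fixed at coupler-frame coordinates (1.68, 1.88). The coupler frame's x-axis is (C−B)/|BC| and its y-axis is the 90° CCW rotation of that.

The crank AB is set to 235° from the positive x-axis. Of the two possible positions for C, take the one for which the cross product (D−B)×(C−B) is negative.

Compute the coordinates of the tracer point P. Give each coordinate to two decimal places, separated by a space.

-0.24 -1.81

A=(0,0), D=(5.00,0)
B = A + 4.00·(cos235°, sin235°) = (-2.2943, -3.2766)
|BD| = 7.9964
circle(B,5.00) ∩ circle(D,5.00): a=3.9982, h=3.0024
  candidates: C₊=(0.1226,1.1004) cross=24.008; C₋=(2.5831,-4.3770) cross=-24.008
  mode - wants cross < 0 → take C=(2.5831,-4.3770) (cross=-24.008)
ex = (C−B)/|BC| = (0.9755,-0.2201); ey = (0.2201,0.9755)
P = B + 1.68·ex + 1.88·ey = (-0.2417,-1.8125)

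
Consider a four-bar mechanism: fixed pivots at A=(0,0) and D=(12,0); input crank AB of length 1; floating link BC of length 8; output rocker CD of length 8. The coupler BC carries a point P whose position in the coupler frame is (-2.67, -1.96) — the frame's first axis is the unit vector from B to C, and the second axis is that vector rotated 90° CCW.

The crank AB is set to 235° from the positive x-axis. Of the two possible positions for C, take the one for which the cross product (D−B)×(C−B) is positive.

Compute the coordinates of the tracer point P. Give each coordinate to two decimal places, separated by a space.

-1.26 -4.06

A=(0,0), D=(12.00,0)
B = A + 1.00·(cos235°, sin235°) = (-0.5736, -0.8192)
|BD| = 12.6002
circle(B,8.00) ∩ circle(D,8.00): a=6.3001, h=4.9304
  candidates: C₊=(5.3927,4.5104) cross=62.124; C₋=(6.0337,-5.3295) cross=-62.124
  mode + wants cross > 0 → take C=(5.3927,4.5104) (cross=62.124)
ex = (C−B)/|BC| = (0.7458,0.6662); ey = (-0.6662,0.7458)
P = B + -2.67·ex + -1.96·ey = (-1.2591,-4.0596)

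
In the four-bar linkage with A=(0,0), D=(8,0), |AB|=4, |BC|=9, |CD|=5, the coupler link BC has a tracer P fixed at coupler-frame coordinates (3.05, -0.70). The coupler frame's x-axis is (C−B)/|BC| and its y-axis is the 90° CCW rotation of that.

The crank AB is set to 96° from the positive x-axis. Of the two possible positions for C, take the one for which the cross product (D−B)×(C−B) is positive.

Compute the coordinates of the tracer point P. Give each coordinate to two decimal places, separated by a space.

A=(0,0), D=(8.00,0)
B = A + 4.00·(cos96°, sin96°) = (-0.4181, 3.9781)
|BD| = 9.3107
circle(B,9.00) ∩ circle(D,5.00): a=7.6626, h=4.7206
  candidates: C₊=(8.5268,4.9722) cross=43.952; C₋=(4.4930,-3.5639) cross=-43.952
  mode + wants cross > 0 → take C=(8.5268,4.9722) (cross=43.952)
ex = (C−B)/|BC| = (0.9939,0.1105); ey = (-0.1105,0.9939)
P = B + 3.05·ex + -0.70·ey = (2.6905,3.6193)

2.69 3.62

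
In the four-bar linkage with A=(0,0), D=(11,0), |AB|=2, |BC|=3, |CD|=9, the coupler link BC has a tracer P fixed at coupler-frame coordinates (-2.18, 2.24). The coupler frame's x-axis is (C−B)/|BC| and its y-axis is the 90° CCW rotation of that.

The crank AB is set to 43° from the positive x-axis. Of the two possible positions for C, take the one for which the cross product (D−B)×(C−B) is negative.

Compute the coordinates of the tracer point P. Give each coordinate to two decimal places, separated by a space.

3.16 3.99

A=(0,0), D=(11.00,0)
B = A + 2.00·(cos43°, sin43°) = (1.4627, 1.3640)
|BD| = 9.6343
circle(B,3.00) ∩ circle(D,9.00): a=1.0805, h=2.7987
  candidates: C₊=(2.9286,3.9815) cross=26.963; C₋=(2.1361,-1.5594) cross=-26.963
  mode - wants cross < 0 → take C=(2.1361,-1.5594) (cross=-26.963)
ex = (C−B)/|BC| = (0.2245,-0.9745); ey = (0.9745,0.2245)
P = B + -2.18·ex + 2.24·ey = (3.1562,3.9912)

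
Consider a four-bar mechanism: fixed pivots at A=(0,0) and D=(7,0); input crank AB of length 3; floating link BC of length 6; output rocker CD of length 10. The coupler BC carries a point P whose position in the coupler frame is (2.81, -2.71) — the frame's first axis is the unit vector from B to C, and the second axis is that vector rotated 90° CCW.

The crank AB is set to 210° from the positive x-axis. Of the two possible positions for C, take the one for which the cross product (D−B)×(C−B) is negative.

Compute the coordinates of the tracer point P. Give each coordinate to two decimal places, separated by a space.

A=(0,0), D=(7.00,0)
B = A + 3.00·(cos210°, sin210°) = (-2.5981, -1.5000)
|BD| = 9.7146
circle(B,6.00) ∩ circle(D,10.00): a=1.5633, h=5.7928
  candidates: C₊=(-1.9480,4.4647) cross=56.274; C₋=(-0.1591,-6.9819) cross=-56.274
  mode - wants cross < 0 → take C=(-0.1591,-6.9819) (cross=-56.274)
ex = (C−B)/|BC| = (0.4065,-0.9137); ey = (0.9137,0.4065)
P = B + 2.81·ex + -2.71·ey = (-3.9318,-5.1690)

-3.93 -5.17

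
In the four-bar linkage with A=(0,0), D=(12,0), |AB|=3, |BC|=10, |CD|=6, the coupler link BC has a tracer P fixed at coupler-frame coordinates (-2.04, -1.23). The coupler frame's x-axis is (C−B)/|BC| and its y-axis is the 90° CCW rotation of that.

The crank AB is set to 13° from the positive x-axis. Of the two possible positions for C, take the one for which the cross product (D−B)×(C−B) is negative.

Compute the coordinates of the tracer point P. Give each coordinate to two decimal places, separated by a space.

A=(0,0), D=(12.00,0)
B = A + 3.00·(cos13°, sin13°) = (2.9231, 0.6749)
|BD| = 9.1019
circle(B,10.00) ∩ circle(D,6.00): a=8.0667, h=5.9100
  candidates: C₊=(11.4058,5.9705) cross=53.793; C₋=(10.5294,-5.8170) cross=-53.793
  mode - wants cross < 0 → take C=(10.5294,-5.8170) (cross=-53.793)
ex = (C−B)/|BC| = (0.7606,-0.6492); ey = (0.6492,0.7606)
P = B + -2.04·ex + -1.23·ey = (0.5729,1.0636)

0.57 1.06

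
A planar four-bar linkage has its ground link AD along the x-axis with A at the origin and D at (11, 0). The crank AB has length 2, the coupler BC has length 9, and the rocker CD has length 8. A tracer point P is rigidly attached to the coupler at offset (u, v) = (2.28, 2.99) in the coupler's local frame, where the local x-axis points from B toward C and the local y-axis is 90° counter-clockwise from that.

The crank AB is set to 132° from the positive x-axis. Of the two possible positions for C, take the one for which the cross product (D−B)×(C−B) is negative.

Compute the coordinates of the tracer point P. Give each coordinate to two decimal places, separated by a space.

2.40 1.87

A=(0,0), D=(11.00,0)
B = A + 2.00·(cos132°, sin132°) = (-1.3383, 1.4863)
|BD| = 12.4275
circle(B,9.00) ∩ circle(D,8.00): a=6.8977, h=5.7812
  candidates: C₊=(6.2013,6.4010) cross=71.845; C₋=(4.8185,-5.0783) cross=-71.845
  mode - wants cross < 0 → take C=(4.8185,-5.0783) (cross=-71.845)
ex = (C−B)/|BC| = (0.6841,-0.7294); ey = (0.7294,0.6841)
P = B + 2.28·ex + 2.99·ey = (2.4024,1.8687)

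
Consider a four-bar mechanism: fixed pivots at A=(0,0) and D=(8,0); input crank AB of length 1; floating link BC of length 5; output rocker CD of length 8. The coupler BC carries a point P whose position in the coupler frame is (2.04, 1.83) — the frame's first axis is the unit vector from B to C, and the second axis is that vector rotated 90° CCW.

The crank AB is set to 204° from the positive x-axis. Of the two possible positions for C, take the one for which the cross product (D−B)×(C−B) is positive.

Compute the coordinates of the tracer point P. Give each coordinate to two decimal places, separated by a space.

-1.73 2.21

A=(0,0), D=(8.00,0)
B = A + 1.00·(cos204°, sin204°) = (-0.9135, -0.4067)
|BD| = 8.9228
circle(B,5.00) ∩ circle(D,8.00): a=2.2760, h=4.4519
  candidates: C₊=(1.1572,4.1443) cross=39.724; C₋=(1.5630,-4.7503) cross=-39.724
  mode + wants cross > 0 → take C=(1.1572,4.1443) (cross=39.724)
ex = (C−B)/|BC| = (0.4141,0.9102); ey = (-0.9102,0.4141)
P = B + 2.04·ex + 1.83·ey = (-1.7344,2.2080)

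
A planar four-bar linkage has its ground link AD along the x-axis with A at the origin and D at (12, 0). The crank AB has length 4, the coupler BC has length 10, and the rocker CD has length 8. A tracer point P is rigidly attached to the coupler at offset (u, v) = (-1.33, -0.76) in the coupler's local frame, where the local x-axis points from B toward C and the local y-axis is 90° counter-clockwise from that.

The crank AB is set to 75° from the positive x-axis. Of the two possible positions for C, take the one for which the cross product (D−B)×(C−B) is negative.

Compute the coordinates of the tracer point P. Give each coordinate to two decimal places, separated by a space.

-0.26 4.68

A=(0,0), D=(12.00,0)
B = A + 4.00·(cos75°, sin75°) = (1.0353, 3.8637)
|BD| = 11.6255
circle(B,10.00) ∩ circle(D,8.00): a=7.3611, h=6.7686
  candidates: C₊=(10.2275,7.8012) cross=78.689; C₋=(5.7284,-4.9666) cross=-78.689
  mode - wants cross < 0 → take C=(5.7284,-4.9666) (cross=-78.689)
ex = (C−B)/|BC| = (0.4693,-0.8830); ey = (0.8830,0.4693)
P = B + -1.33·ex + -0.76·ey = (-0.2600,4.6815)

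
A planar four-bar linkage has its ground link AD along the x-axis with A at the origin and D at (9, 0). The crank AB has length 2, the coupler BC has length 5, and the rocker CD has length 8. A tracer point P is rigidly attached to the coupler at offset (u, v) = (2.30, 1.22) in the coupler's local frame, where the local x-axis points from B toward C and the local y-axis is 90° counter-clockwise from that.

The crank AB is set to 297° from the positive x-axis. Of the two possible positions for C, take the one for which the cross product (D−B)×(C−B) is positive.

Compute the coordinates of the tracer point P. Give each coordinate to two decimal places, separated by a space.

A=(0,0), D=(9.00,0)
B = A + 2.00·(cos297°, sin297°) = (0.9080, -1.7820)
|BD| = 8.2859
circle(B,5.00) ∩ circle(D,8.00): a=1.7896, h=4.6688
  candidates: C₊=(1.6516,3.1624) cross=38.685; C₋=(3.6598,-5.9567) cross=-38.685
  mode + wants cross > 0 → take C=(1.6516,3.1624) (cross=38.685)
ex = (C−B)/|BC| = (0.1487,0.9889); ey = (-0.9889,0.1487)
P = B + 2.30·ex + 1.22·ey = (0.0436,0.6738)

0.04 0.67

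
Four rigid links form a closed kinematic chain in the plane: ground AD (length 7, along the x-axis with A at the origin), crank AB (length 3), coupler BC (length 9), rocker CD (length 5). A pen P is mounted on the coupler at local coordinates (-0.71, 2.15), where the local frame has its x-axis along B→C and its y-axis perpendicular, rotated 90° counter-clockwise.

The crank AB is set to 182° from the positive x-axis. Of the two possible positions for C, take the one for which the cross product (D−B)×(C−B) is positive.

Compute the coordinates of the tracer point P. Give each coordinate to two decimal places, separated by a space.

-4.70 1.39

A=(0,0), D=(7.00,0)
B = A + 3.00·(cos182°, sin182°) = (-2.9982, -0.1047)
|BD| = 9.9987
circle(B,9.00) ∩ circle(D,5.00): a=7.7997, h=4.4905
  candidates: C₊=(4.7541,4.4672) cross=44.899; C₋=(4.8481,-4.5133) cross=-44.899
  mode + wants cross > 0 → take C=(4.7541,4.4672) (cross=44.899)
ex = (C−B)/|BC| = (0.8614,0.5080); ey = (-0.5080,0.8614)
P = B + -0.71·ex + 2.15·ey = (-4.7019,1.3866)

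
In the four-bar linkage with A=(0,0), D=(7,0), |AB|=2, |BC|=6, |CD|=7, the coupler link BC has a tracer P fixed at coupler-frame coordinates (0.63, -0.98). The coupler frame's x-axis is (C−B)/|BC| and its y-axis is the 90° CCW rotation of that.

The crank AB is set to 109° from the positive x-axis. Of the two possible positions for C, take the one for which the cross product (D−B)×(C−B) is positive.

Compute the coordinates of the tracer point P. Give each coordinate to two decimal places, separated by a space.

0.49 1.64

A=(0,0), D=(7.00,0)
B = A + 2.00·(cos109°, sin109°) = (-0.6511, 1.8910)
|BD| = 7.8814
circle(B,6.00) ∩ circle(D,7.00): a=3.1160, h=5.1275
  candidates: C₊=(3.6041,6.1211) cross=40.411; C₋=(1.1435,-3.8343) cross=-40.411
  mode + wants cross > 0 → take C=(3.6041,6.1211) (cross=40.411)
ex = (C−B)/|BC| = (0.7092,0.7050); ey = (-0.7050,0.7092)
P = B + 0.63·ex + -0.98·ey = (0.4866,1.6402)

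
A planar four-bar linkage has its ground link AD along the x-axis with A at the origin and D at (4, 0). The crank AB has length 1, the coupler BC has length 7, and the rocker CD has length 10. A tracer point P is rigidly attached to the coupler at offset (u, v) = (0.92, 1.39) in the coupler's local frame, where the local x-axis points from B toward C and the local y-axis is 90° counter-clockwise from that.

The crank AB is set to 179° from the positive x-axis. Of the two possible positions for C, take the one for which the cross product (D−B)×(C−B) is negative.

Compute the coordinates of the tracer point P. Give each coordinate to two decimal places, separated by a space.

A=(0,0), D=(4.00,0)
B = A + 1.00·(cos179°, sin179°) = (-0.9998, 0.0175)
|BD| = 4.9999
circle(B,7.00) ∩ circle(D,10.00): a=-2.6002, h=6.4992
  candidates: C₊=(-3.5773,6.5256) cross=32.495; C₋=(-3.6227,-6.4726) cross=-32.495
  mode - wants cross < 0 → take C=(-3.6227,-6.4726) (cross=-32.495)
ex = (C−B)/|BC| = (-0.3747,-0.9271); ey = (0.9271,-0.3747)
P = B + 0.92·ex + 1.39·ey = (-0.0558,-1.3563)

-0.06 -1.36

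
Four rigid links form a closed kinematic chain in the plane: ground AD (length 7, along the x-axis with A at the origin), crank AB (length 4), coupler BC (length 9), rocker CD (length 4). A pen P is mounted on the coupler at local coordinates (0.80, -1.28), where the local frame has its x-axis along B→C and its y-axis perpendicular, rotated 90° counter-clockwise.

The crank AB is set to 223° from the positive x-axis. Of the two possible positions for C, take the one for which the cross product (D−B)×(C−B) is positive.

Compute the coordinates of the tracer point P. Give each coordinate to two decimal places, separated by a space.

-1.51 -3.24

A=(0,0), D=(7.00,0)
B = A + 4.00·(cos223°, sin223°) = (-2.9254, -2.7280)
|BD| = 10.2935
circle(B,9.00) ∩ circle(D,4.00): a=8.3041, h=3.4702
  candidates: C₊=(4.1621,2.8189) cross=35.720; C₋=(6.0014,-3.8733) cross=-35.720
  mode + wants cross > 0 → take C=(4.1621,2.8189) (cross=35.720)
ex = (C−B)/|BC| = (0.7875,0.6163); ey = (-0.6163,0.7875)
P = B + 0.80·ex + -1.28·ey = (-1.5065,-3.2429)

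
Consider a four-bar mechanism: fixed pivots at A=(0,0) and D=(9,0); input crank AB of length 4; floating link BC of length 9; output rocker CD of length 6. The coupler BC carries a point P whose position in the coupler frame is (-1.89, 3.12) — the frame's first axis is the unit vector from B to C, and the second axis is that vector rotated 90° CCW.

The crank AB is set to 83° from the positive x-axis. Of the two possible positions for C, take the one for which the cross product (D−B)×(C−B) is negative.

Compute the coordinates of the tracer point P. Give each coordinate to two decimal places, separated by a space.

A=(0,0), D=(9.00,0)
B = A + 4.00·(cos83°, sin83°) = (0.4875, 3.9702)
|BD| = 9.3928
circle(B,9.00) ∩ circle(D,6.00): a=7.0919, h=5.5413
  candidates: C₊=(9.2569,5.9945) cross=52.048; C₋=(4.5725,-4.0493) cross=-52.048
  mode - wants cross < 0 → take C=(4.5725,-4.0493) (cross=-52.048)
ex = (C−B)/|BC| = (0.4539,-0.8911); ey = (0.8911,0.4539)
P = B + -1.89·ex + 3.12·ey = (2.4097,7.0704)

2.41 7.07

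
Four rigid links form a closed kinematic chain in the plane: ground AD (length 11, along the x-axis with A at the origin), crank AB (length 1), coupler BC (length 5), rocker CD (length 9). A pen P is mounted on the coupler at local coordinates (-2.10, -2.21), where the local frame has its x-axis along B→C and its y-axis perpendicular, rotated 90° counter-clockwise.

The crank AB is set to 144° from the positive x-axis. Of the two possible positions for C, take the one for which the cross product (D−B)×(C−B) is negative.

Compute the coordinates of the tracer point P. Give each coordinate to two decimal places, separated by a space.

A=(0,0), D=(11.00,0)
B = A + 1.00·(cos144°, sin144°) = (-0.8090, 0.5878)
|BD| = 11.8236
circle(B,5.00) ∩ circle(D,9.00): a=3.5437, h=3.5274
  candidates: C₊=(2.9056,3.9346) cross=41.706; C₋=(2.5549,-3.1114) cross=-41.706
  mode - wants cross < 0 → take C=(2.5549,-3.1114) (cross=-41.706)
ex = (C−B)/|BC| = (0.6728,-0.7398); ey = (0.7398,0.6728)
P = B + -2.10·ex + -2.21·ey = (-3.8569,0.6546)

-3.86 0.65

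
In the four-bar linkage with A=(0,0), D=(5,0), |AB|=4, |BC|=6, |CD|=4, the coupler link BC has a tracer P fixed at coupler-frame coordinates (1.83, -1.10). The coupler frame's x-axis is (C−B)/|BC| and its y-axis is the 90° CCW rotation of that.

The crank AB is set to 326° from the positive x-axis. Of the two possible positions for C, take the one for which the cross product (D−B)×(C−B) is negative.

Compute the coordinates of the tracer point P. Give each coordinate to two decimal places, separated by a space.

A=(0,0), D=(5.00,0)
B = A + 4.00·(cos326°, sin326°) = (3.3162, -2.2368)
|BD| = 2.7997
circle(B,6.00) ∩ circle(D,4.00): a=4.9716, h=3.3590
  candidates: C₊=(3.6227,3.7554) cross=9.404; C₋=(8.9898,-0.2850) cross=-9.404
  mode - wants cross < 0 → take C=(8.9898,-0.2850) (cross=-9.404)
ex = (C−B)/|BC| = (0.9456,0.3253); ey = (-0.3253,0.9456)
P = B + 1.83·ex + -1.10·ey = (5.4044,-2.6817)

5.40 -2.68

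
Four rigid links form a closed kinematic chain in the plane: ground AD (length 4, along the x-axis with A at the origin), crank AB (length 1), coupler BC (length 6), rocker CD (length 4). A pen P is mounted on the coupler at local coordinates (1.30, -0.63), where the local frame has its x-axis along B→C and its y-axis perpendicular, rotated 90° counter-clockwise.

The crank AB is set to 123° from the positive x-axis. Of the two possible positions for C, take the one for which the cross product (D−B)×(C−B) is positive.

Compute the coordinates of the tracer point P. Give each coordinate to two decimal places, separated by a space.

0.89 0.98

A=(0,0), D=(4.00,0)
B = A + 1.00·(cos123°, sin123°) = (-0.5446, 0.8387)
|BD| = 4.6214
circle(B,6.00) ∩ circle(D,4.00): a=4.4745, h=3.9973
  candidates: C₊=(4.5810,3.9576) cross=18.473; C₋=(3.1302,-3.9043) cross=-18.473
  mode + wants cross > 0 → take C=(4.5810,3.9576) (cross=18.473)
ex = (C−B)/|BC| = (0.8543,0.5198); ey = (-0.5198,0.8543)
P = B + 1.30·ex + -0.63·ey = (0.8934,0.9762)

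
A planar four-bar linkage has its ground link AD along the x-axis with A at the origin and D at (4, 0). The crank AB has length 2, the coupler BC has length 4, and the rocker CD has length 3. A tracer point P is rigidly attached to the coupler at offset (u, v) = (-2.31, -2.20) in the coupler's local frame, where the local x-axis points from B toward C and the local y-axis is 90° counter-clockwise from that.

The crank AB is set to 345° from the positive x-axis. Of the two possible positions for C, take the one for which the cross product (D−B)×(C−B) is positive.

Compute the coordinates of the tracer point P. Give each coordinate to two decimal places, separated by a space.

A=(0,0), D=(4.00,0)
B = A + 2.00·(cos345°, sin345°) = (1.9319, -0.5176)
|BD| = 2.1319
circle(B,4.00) ∩ circle(D,3.00): a=2.7077, h=2.9442
  candidates: C₊=(3.8436,2.9959) cross=6.277; C₋=(5.2734,-2.7164) cross=-6.277
  mode + wants cross > 0 → take C=(3.8436,2.9959) (cross=6.277)
ex = (C−B)/|BC| = (0.4779,0.8784); ey = (-0.8784,0.4779)
P = B + -2.31·ex + -2.20·ey = (2.7603,-3.5982)

2.76 -3.60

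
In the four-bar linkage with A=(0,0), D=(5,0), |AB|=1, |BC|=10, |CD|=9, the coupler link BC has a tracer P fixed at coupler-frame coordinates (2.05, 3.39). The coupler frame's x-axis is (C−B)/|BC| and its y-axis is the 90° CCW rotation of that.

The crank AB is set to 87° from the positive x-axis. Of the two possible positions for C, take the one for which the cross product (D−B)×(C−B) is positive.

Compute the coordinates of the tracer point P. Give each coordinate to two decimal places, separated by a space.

A=(0,0), D=(5.00,0)
B = A + 1.00·(cos87°, sin87°) = (0.0523, 0.9986)
|BD| = 5.0474
circle(B,10.00) ∩ circle(D,9.00): a=4.4059, h=8.9771
  candidates: C₊=(6.1472,8.9266) cross=45.311; C₋=(2.5950,-8.6727) cross=-45.311
  mode + wants cross > 0 → take C=(6.1472,8.9266) (cross=45.311)
ex = (C−B)/|BC| = (0.6095,0.7928); ey = (-0.7928,0.6095)
P = B + 2.05·ex + 3.39·ey = (-1.3858,4.6900)

-1.39 4.69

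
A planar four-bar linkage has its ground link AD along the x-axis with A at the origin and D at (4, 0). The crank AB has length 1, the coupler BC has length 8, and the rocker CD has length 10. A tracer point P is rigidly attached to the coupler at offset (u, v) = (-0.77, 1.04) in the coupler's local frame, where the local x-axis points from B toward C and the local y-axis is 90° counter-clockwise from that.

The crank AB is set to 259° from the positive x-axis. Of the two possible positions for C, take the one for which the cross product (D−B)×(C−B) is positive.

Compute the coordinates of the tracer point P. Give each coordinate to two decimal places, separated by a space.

A=(0,0), D=(4.00,0)
B = A + 1.00·(cos259°, sin259°) = (-0.1908, -0.9816)
|BD| = 4.3042
circle(B,8.00) ∩ circle(D,10.00): a=-2.0298, h=7.7382
  candidates: C₊=(-3.9319,6.0897) cross=33.307; C₋=(-0.4023,-8.9788) cross=-33.307
  mode + wants cross > 0 → take C=(-3.9319,6.0897) (cross=33.307)
ex = (C−B)/|BC| = (-0.4676,0.8839); ey = (-0.8839,-0.4676)
P = B + -0.77·ex + 1.04·ey = (-0.7500,-2.1486)

-0.75 -2.15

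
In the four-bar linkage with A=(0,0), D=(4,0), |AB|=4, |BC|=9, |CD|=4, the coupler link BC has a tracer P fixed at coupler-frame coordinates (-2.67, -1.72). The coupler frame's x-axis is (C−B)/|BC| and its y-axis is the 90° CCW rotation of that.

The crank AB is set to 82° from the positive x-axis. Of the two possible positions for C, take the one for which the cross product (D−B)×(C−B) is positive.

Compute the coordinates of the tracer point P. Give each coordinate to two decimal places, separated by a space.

A=(0,0), D=(4.00,0)
B = A + 4.00·(cos82°, sin82°) = (0.5567, 3.9611)
|BD| = 5.2485
circle(B,9.00) ∩ circle(D,4.00): a=8.8165, h=1.8081
  candidates: C₊=(7.7054,-1.5066) cross=9.490; C₋=(4.9763,-3.8790) cross=-9.490
  mode + wants cross > 0 → take C=(7.7054,-1.5066) (cross=9.490)
ex = (C−B)/|BC| = (0.7943,-0.6075); ey = (0.6075,0.7943)
P = B + -2.67·ex + -1.72·ey = (-2.6090,4.2170)

-2.61 4.22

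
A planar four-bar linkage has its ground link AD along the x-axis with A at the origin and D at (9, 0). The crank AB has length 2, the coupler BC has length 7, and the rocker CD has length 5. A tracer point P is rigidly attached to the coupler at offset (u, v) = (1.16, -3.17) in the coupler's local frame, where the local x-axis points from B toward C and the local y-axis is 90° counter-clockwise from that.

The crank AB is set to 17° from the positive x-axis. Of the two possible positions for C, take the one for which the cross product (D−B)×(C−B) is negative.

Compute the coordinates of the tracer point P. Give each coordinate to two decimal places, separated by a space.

A=(0,0), D=(9.00,0)
B = A + 2.00·(cos17°, sin17°) = (1.9126, 0.5847)
|BD| = 7.1115
circle(B,7.00) ∩ circle(D,5.00): a=5.2432, h=4.6378
  candidates: C₊=(7.5194,4.7757) cross=32.982; C₋=(6.7567,-4.4685) cross=-32.982
  mode - wants cross < 0 → take C=(6.7567,-4.4685) (cross=-32.982)
ex = (C−B)/|BC| = (0.6920,-0.7219); ey = (0.7219,0.6920)
P = B + 1.16·ex + -3.17·ey = (0.4269,-2.4463)

0.43 -2.45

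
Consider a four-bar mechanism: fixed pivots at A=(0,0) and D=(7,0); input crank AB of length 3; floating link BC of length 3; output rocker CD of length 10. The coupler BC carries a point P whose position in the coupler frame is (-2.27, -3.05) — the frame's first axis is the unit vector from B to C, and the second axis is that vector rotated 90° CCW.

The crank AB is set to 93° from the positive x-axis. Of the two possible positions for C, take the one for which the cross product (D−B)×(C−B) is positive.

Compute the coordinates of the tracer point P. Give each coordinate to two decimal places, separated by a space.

3.46 1.82

A=(0,0), D=(7.00,0)
B = A + 3.00·(cos93°, sin93°) = (-0.1570, 2.9959)
|BD| = 7.7587
circle(B,3.00) ∩ circle(D,10.00): a=-1.9850, h=2.2494
  candidates: C₊=(-1.1195,5.8373) cross=17.453; C₋=(-2.8566,1.6874) cross=-17.453
  mode + wants cross > 0 → take C=(-1.1195,5.8373) (cross=17.453)
ex = (C−B)/|BC| = (-0.3208,0.9471); ey = (-0.9471,-0.3208)
P = B + -2.27·ex + -3.05·ey = (3.4600,1.8244)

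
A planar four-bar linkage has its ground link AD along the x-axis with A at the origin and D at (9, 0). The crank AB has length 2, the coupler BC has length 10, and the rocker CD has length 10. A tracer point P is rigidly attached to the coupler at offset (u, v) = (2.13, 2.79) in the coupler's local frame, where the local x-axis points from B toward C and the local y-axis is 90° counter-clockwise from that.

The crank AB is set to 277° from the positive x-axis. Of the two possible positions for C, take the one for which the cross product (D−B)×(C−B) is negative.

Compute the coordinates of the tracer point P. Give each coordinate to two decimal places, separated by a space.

A=(0,0), D=(9.00,0)
B = A + 2.00·(cos277°, sin277°) = (0.2437, -1.9851)
|BD| = 8.9785
circle(B,10.00) ∩ circle(D,10.00): a=4.4892, h=8.9357
  candidates: C₊=(2.6462,7.7220) cross=80.229; C₋=(6.5975,-9.7071) cross=-80.229
  mode - wants cross < 0 → take C=(6.5975,-9.7071) (cross=-80.229)
ex = (C−B)/|BC| = (0.6354,-0.7722); ey = (0.7722,0.6354)
P = B + 2.13·ex + 2.79·ey = (3.7515,-1.8572)

3.75 -1.86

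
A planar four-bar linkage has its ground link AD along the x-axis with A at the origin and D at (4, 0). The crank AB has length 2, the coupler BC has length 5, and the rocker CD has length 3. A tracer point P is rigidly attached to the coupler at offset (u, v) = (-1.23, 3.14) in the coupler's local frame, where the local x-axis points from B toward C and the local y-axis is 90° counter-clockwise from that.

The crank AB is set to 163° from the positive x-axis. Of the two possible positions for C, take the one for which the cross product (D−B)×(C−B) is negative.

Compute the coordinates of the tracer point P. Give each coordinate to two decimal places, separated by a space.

A=(0,0), D=(4.00,0)
B = A + 2.00·(cos163°, sin163°) = (-1.9126, 0.5847)
|BD| = 5.9415
circle(B,5.00) ∩ circle(D,3.00): a=4.3172, h=2.5223
  candidates: C₊=(2.6319,2.6699) cross=14.986; C₋=(2.1354,-2.3502) cross=-14.986
  mode - wants cross < 0 → take C=(2.1354,-2.3502) (cross=-14.986)
ex = (C−B)/|BC| = (0.8096,-0.5870); ey = (0.5870,0.8096)
P = B + -1.23·ex + 3.14·ey = (-1.0653,3.8489)

-1.07 3.85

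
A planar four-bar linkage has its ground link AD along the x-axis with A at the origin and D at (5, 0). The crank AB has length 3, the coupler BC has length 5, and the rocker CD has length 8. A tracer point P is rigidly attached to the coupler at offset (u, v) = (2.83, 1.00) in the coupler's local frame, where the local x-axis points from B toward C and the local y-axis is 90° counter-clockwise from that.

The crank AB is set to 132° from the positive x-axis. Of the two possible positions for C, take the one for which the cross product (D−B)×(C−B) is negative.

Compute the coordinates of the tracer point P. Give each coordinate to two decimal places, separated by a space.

-1.30 -0.69

A=(0,0), D=(5.00,0)
B = A + 3.00·(cos132°, sin132°) = (-2.0074, 2.2294)
|BD| = 7.3535
circle(B,5.00) ∩ circle(D,8.00): a=1.0249, h=4.8938
  candidates: C₊=(0.4530,6.5822) cross=35.987; C₋=(-2.5144,-2.7448) cross=-35.987
  mode - wants cross < 0 → take C=(-2.5144,-2.7448) (cross=-35.987)
ex = (C−B)/|BC| = (-0.1014,-0.9948); ey = (0.9948,-0.1014)
P = B + 2.83·ex + 1.00·ey = (-1.2995,-0.6874)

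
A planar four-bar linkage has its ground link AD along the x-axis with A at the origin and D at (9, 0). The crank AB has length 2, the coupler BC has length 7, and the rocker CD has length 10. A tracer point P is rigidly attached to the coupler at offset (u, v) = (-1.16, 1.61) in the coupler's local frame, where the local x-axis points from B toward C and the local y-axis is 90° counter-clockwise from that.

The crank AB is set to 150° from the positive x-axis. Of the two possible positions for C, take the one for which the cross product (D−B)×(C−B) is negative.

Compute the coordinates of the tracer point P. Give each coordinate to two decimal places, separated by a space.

A=(0,0), D=(9.00,0)
B = A + 2.00·(cos150°, sin150°) = (-1.7321, 1.0000)
|BD| = 10.7785
circle(B,7.00) ∩ circle(D,10.00): a=3.0235, h=6.3134
  candidates: C₊=(1.8641,7.0056) cross=68.049; C₋=(0.6926,-5.5667) cross=-68.049
  mode - wants cross < 0 → take C=(0.6926,-5.5667) (cross=-68.049)
ex = (C−B)/|BC| = (0.3464,-0.9381); ey = (0.9381,0.3464)
P = B + -1.16·ex + 1.61·ey = (-0.6235,2.6459)

-0.62 2.65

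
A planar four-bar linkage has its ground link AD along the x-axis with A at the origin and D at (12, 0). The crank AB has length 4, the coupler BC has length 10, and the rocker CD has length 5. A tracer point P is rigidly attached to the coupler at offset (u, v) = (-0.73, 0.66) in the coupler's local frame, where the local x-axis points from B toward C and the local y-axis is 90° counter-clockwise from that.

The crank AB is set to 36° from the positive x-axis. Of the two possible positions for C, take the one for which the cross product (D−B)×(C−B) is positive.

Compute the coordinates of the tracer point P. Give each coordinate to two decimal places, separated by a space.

A=(0,0), D=(12.00,0)
B = A + 4.00·(cos36°, sin36°) = (3.2361, 2.3511)
|BD| = 9.0738
circle(B,10.00) ∩ circle(D,5.00): a=8.6697, h=4.9836
  candidates: C₊=(12.9010,4.9182) cross=45.221; C₋=(10.3183,-4.7087) cross=-45.221
  mode + wants cross > 0 → take C=(12.9010,4.9182) (cross=45.221)
ex = (C−B)/|BC| = (0.9665,0.2567); ey = (-0.2567,0.9665)
P = B + -0.73·ex + 0.66·ey = (2.3611,2.8016)

2.36 2.80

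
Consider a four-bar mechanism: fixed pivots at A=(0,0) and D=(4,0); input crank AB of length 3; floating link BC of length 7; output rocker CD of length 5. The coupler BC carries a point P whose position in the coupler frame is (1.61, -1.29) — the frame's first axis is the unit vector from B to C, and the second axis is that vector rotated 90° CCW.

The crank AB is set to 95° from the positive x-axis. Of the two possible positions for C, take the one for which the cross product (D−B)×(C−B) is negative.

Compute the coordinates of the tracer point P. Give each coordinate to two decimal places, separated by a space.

A=(0,0), D=(4.00,0)
B = A + 3.00·(cos95°, sin95°) = (-0.2615, 2.9886)
|BD| = 5.2050
circle(B,7.00) ∩ circle(D,5.00): a=4.9080, h=4.9912
  candidates: C₊=(6.6227,4.2570) cross=25.979; C₋=(0.8910,-3.9159) cross=-25.979
  mode - wants cross < 0 → take C=(0.8910,-3.9159) (cross=-25.979)
ex = (C−B)/|BC| = (0.1646,-0.9864); ey = (0.9864,0.1646)
P = B + 1.61·ex + -1.29·ey = (-1.2688,1.1882)

-1.27 1.19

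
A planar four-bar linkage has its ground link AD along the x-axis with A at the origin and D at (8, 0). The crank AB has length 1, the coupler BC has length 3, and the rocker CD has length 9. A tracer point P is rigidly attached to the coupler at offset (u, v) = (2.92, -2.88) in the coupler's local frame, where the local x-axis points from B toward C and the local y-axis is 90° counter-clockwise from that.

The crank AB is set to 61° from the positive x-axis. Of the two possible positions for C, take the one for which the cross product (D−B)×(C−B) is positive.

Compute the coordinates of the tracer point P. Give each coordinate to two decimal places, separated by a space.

A=(0,0), D=(8.00,0)
B = A + 1.00·(cos61°, sin61°) = (0.4848, 0.8746)
|BD| = 7.5659
circle(B,3.00) ∩ circle(D,9.00): a=-0.9752, h=2.8371
  candidates: C₊=(-0.1559,3.8054) cross=21.465; C₋=(-0.8118,-1.8307) cross=-21.465
  mode + wants cross > 0 → take C=(-0.1559,3.8054) (cross=21.465)
ex = (C−B)/|BC| = (-0.2136,0.9769); ey = (-0.9769,-0.2136)
P = B + 2.92·ex + -2.88·ey = (2.6747,4.3423)

2.67 4.34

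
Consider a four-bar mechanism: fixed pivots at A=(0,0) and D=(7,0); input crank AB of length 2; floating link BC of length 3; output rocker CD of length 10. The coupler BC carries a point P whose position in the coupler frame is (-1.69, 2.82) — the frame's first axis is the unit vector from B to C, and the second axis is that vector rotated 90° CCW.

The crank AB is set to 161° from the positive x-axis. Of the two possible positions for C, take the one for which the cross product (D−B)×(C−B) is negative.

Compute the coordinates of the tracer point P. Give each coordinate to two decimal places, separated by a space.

A=(0,0), D=(7.00,0)
B = A + 2.00·(cos161°, sin161°) = (-1.8910, 0.6511)
|BD| = 8.9148
circle(B,3.00) ∩ circle(D,10.00): a=-0.6464, h=2.9295
  candidates: C₊=(-2.3218,3.6201) cross=26.116; C₋=(-2.7497,-2.2234) cross=-26.116
  mode - wants cross < 0 → take C=(-2.7497,-2.2234) (cross=-26.116)
ex = (C−B)/|BC| = (-0.2862,-0.9582); ey = (0.9582,-0.2862)
P = B + -1.69·ex + 2.82·ey = (1.2947,1.4633)

1.29 1.46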